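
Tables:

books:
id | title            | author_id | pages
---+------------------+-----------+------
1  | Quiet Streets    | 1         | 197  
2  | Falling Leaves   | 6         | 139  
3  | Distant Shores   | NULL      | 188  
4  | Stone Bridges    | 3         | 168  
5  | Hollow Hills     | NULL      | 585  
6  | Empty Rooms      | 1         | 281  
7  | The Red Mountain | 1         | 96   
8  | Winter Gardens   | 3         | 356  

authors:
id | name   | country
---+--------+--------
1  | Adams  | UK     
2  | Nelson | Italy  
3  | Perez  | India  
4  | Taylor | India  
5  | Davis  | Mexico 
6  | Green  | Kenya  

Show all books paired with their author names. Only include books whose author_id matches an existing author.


INNER JOIN keeps only books rows whose author_id matches an id in authors. Walk through each book:
  - book 1 (Quiet Streets): author_id=1 -> matches Adams
  - book 2 (Falling Leaves): author_id=6 -> matches Green
  - book 3 (Distant Shores): author_id=NULL, no match -> dropped
  - book 4 (Stone Bridges): author_id=3 -> matches Perez
  - book 5 (Hollow Hills): author_id=NULL, no match -> dropped
  - book 6 (Empty Rooms): author_id=1 -> matches Adams
  - book 7 (The Red Mountain): author_id=1 -> matches Adams
  - book 8 (Winter Gardens): author_id=3 -> matches Perez
So 2 of 8 rows are dropped.

SQL:
SELECT a.title, b.name AS author
FROM books a
INNER JOIN authors b ON a.author_id = b.id

Result:
title            | author
-----------------+-------
Quiet Streets    | Adams 
Falling Leaves   | Green 
Stone Bridges    | Perez 
Empty Rooms      | Adams 
The Red Mountain | Adams 
Winter Gardens   | Perez 


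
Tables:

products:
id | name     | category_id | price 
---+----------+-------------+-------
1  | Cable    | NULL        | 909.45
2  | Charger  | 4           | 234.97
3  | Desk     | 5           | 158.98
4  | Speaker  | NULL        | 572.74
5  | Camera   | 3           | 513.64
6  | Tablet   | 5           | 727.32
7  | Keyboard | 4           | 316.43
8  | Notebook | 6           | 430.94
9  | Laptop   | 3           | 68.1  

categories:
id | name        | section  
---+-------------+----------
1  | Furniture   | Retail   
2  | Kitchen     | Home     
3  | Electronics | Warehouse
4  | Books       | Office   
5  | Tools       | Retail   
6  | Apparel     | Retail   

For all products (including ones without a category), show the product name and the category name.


LEFT JOIN keeps every row from products (the left table); where category_id has no match in categories, the category columns become NULL. Walk through each product:
  - product 1 (Cable): category_id=NULL, no match -> kept with NULL
  - product 2 (Charger): category_id=4 -> matches Books
  - product 3 (Desk): category_id=5 -> matches Tools
  - product 4 (Speaker): category_id=NULL, no match -> kept with NULL
  - product 5 (Camera): category_id=3 -> matches Electronics
  - product 6 (Tablet): category_id=5 -> matches Tools
  - product 7 (Keyboard): category_id=4 -> matches Books
  - product 8 (Notebook): category_id=6 -> matches Apparel
  - product 9 (Laptop): category_id=3 -> matches Electronics
All 9 rows appear; 2 have NULL category.

SQL:
SELECT a.name, b.name AS category
FROM products a
LEFT JOIN categories b ON a.category_id = b.id

Result:
name     | category   
---------+------------
Cable    | NULL       
Charger  | Books      
Desk     | Tools      
Speaker  | NULL       
Camera   | Electronics
Tablet   | Tools      
Keyboard | Books      
Notebook | Apparel    
Laptop   | Electronics


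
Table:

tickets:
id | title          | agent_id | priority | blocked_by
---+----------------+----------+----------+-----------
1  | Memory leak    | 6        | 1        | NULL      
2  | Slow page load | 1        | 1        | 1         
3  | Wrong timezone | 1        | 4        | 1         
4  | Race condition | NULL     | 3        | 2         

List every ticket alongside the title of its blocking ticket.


This is a self-join: tickets is joined to a second copy of itself, matching each row's blocked_by to another row's id. Use LEFT JOIN so rows with blocked_by=NULL are kept.
  - ticket 1 (Memory leak): blocked_by=NULL -> NULL
  - ticket 2 (Slow page load): blocked_by=1 -> Memory leak
  - ticket 3 (Wrong timezone): blocked_by=1 -> Memory leak
  - ticket 4 (Race condition): blocked_by=2 -> Slow page load

SQL:
SELECT a.title AS item, b.title AS blocked_by
FROM tickets a
LEFT JOIN tickets b ON a.blocked_by = b.id

Result:
item           | blocked_by    
---------------+---------------
Memory leak    | NULL          
Slow page load | Memory leak   
Wrong timezone | Memory leak   
Race condition | Slow page load


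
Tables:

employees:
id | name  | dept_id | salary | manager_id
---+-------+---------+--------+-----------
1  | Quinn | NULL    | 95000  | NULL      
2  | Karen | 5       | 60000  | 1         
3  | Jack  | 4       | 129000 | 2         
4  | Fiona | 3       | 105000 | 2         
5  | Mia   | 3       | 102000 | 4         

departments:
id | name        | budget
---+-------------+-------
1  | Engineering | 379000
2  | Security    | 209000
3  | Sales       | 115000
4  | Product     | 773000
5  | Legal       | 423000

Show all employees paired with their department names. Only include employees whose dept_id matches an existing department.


INNER JOIN keeps only employees rows whose dept_id matches an id in departments. Walk through each employee:
  - employee 1 (Quinn): dept_id=NULL, no match -> dropped
  - employee 2 (Karen): dept_id=5 -> matches Legal
  - employee 3 (Jack): dept_id=4 -> matches Product
  - employee 4 (Fiona): dept_id=3 -> matches Sales
  - employee 5 (Mia): dept_id=3 -> matches Sales
So 1 of 5 rows is dropped.

SQL:
SELECT a.name, b.name AS department
FROM employees a
INNER JOIN departments b ON a.dept_id = b.id

Result:
name  | department
------+-----------
Karen | Legal     
Jack  | Product   
Fiona | Sales     
Mia   | Sales     


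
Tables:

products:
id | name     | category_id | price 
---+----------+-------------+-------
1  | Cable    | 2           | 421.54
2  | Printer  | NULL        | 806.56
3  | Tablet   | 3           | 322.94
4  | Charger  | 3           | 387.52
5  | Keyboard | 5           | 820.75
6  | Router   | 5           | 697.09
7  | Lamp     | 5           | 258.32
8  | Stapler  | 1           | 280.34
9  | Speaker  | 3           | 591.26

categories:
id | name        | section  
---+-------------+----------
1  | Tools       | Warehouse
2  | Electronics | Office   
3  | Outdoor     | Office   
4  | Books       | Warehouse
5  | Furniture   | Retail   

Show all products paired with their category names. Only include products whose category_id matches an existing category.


INNER JOIN keeps only products rows whose category_id matches an id in categories. Walk through each product:
  - product 1 (Cable): category_id=2 -> matches Electronics
  - product 2 (Printer): category_id=NULL, no match -> dropped
  - product 3 (Tablet): category_id=3 -> matches Outdoor
  - product 4 (Charger): category_id=3 -> matches Outdoor
  - product 5 (Keyboard): category_id=5 -> matches Furniture
  - product 6 (Router): category_id=5 -> matches Furniture
  - product 7 (Lamp): category_id=5 -> matches Furniture
  - product 8 (Stapler): category_id=1 -> matches Tools
  - product 9 (Speaker): category_id=3 -> matches Outdoor
So 1 of 9 rows is dropped.

SQL:
SELECT a.name, b.name AS category
FROM products a
INNER JOIN categories b ON a.category_id = b.id

Result:
name     | category   
---------+------------
Cable    | Electronics
Tablet   | Outdoor    
Charger  | Outdoor    
Keyboard | Furniture  
Router   | Furniture  
Lamp     | Furniture  
Stapler  | Tools      
Speaker  | Outdoor    


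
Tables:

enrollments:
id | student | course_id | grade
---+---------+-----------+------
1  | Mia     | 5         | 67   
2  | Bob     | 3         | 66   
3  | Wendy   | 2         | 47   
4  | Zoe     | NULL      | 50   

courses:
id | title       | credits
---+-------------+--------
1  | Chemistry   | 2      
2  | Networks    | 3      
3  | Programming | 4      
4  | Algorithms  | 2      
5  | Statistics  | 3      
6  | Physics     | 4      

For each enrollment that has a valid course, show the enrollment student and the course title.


INNER JOIN keeps only enrollments rows whose course_id matches an id in courses. Walk through each enrollment:
  - enrollment 1 (Mia): course_id=5 -> matches Statistics
  - enrollment 2 (Bob): course_id=3 -> matches Programming
  - enrollment 3 (Wendy): course_id=2 -> matches Networks
  - enrollment 4 (Zoe): course_id=NULL, no match -> dropped
So 1 of 4 rows is dropped.

SQL:
SELECT a.student, b.title AS course
FROM enrollments a
INNER JOIN courses b ON a.course_id = b.id

Result:
student | course     
--------+------------
Mia     | Statistics 
Bob     | Programming
Wendy   | Networks   


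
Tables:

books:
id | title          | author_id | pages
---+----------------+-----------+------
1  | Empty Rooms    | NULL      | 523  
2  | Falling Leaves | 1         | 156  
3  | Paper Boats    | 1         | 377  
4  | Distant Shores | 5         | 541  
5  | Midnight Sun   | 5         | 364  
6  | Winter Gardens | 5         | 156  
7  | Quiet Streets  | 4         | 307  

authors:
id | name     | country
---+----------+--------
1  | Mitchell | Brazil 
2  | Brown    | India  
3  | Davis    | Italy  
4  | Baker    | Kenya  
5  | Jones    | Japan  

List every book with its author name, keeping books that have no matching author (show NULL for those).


LEFT JOIN keeps every row from books (the left table); where author_id has no match in authors, the author columns become NULL. Walk through each book:
  - book 1 (Empty Rooms): author_id=NULL, no match -> kept with NULL
  - book 2 (Falling Leaves): author_id=1 -> matches Mitchell
  - book 3 (Paper Boats): author_id=1 -> matches Mitchell
  - book 4 (Distant Shores): author_id=5 -> matches Jones
  - book 5 (Midnight Sun): author_id=5 -> matches Jones
  - book 6 (Winter Gardens): author_id=5 -> matches Jones
  - book 7 (Quiet Streets): author_id=4 -> matches Baker
All 7 rows appear; 1 has NULL author.

SQL:
SELECT a.title, b.name AS author
FROM books a
LEFT JOIN authors b ON a.author_id = b.id

Result:
title          | author  
---------------+---------
Empty Rooms    | NULL    
Falling Leaves | Mitchell
Paper Boats    | Mitchell
Distant Shores | Jones   
Midnight Sun   | Jones   
Winter Gardens | Jones   
Quiet Streets  | Baker   


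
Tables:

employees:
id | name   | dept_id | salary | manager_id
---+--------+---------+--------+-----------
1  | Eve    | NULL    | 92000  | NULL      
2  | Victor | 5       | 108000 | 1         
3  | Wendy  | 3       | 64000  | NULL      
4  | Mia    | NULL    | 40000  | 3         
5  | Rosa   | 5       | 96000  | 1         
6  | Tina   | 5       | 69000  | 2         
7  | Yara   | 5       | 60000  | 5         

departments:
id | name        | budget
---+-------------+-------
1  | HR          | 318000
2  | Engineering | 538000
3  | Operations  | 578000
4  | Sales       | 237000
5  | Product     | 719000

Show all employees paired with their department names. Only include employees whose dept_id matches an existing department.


INNER JOIN keeps only employees rows whose dept_id matches an id in departments. Walk through each employee:
  - employee 1 (Eve): dept_id=NULL, no match -> dropped
  - employee 2 (Victor): dept_id=5 -> matches Product
  - employee 3 (Wendy): dept_id=3 -> matches Operations
  - employee 4 (Mia): dept_id=NULL, no match -> dropped
  - employee 5 (Rosa): dept_id=5 -> matches Product
  - employee 6 (Tina): dept_id=5 -> matches Product
  - employee 7 (Yara): dept_id=5 -> matches Product
So 2 of 7 rows are dropped.

SQL:
SELECT a.name, b.name AS department
FROM employees a
INNER JOIN departments b ON a.dept_id = b.id

Result:
name   | department
-------+-----------
Victor | Product   
Wendy  | Operations
Rosa   | Product   
Tina   | Product   
Yara   | Product   


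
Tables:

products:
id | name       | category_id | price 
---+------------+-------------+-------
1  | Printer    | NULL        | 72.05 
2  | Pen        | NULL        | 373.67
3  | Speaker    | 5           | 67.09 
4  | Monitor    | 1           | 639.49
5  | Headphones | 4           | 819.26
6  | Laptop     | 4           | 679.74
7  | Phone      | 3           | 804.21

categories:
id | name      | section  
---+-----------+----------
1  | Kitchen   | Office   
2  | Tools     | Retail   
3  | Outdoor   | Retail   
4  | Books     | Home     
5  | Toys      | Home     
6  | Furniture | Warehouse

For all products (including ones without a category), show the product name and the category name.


LEFT JOIN keeps every row from products (the left table); where category_id has no match in categories, the category columns become NULL. Walk through each product:
  - product 1 (Printer): category_id=NULL, no match -> kept with NULL
  - product 2 (Pen): category_id=NULL, no match -> kept with NULL
  - product 3 (Speaker): category_id=5 -> matches Toys
  - product 4 (Monitor): category_id=1 -> matches Kitchen
  - product 5 (Headphones): category_id=4 -> matches Books
  - product 6 (Laptop): category_id=4 -> matches Books
  - product 7 (Phone): category_id=3 -> matches Outdoor
All 7 rows appear; 2 have NULL category.

SQL:
SELECT a.name, b.name AS category
FROM products a
LEFT JOIN categories b ON a.category_id = b.id

Result:
name       | category
-----------+---------
Printer    | NULL    
Pen        | NULL    
Speaker    | Toys    
Monitor    | Kitchen 
Headphones | Books   
Laptop     | Books   
Phone      | Outdoor 


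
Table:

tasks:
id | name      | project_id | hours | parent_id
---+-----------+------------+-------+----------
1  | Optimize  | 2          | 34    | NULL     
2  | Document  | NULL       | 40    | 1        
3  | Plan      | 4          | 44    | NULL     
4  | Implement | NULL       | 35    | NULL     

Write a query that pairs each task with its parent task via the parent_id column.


This is a self-join: tasks is joined to a second copy of itself, matching each row's parent_id to another row's id. Use LEFT JOIN so rows with parent_id=NULL are kept.
  - task 1 (Optimize): parent_id=NULL -> NULL
  - task 2 (Document): parent_id=1 -> Optimize
  - task 3 (Plan): parent_id=NULL -> NULL
  - task 4 (Implement): parent_id=NULL -> NULL

SQL:
SELECT a.name AS item, b.name AS parent
FROM tasks a
LEFT JOIN tasks b ON a.parent_id = b.id

Result:
item      | parent  
----------+---------
Optimize  | NULL    
Document  | Optimize
Plan      | NULL    
Implement | NULL    


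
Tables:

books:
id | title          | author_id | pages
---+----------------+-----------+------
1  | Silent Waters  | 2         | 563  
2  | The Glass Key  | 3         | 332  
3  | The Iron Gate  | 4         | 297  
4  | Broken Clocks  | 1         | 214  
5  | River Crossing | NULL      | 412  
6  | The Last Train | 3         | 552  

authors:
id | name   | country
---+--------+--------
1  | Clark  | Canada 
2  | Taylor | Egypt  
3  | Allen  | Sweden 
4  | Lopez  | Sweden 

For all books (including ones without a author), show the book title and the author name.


LEFT JOIN keeps every row from books (the left table); where author_id has no match in authors, the author columns become NULL. Walk through each book:
  - book 1 (Silent Waters): author_id=2 -> matches Taylor
  - book 2 (The Glass Key): author_id=3 -> matches Allen
  - book 3 (The Iron Gate): author_id=4 -> matches Lopez
  - book 4 (Broken Clocks): author_id=1 -> matches Clark
  - book 5 (River Crossing): author_id=NULL, no match -> kept with NULL
  - book 6 (The Last Train): author_id=3 -> matches Allen
All 6 rows appear; 1 has NULL author.

SQL:
SELECT a.title, b.name AS author
FROM books a
LEFT JOIN authors b ON a.author_id = b.id

Result:
title          | author
---------------+-------
Silent Waters  | Taylor
The Glass Key  | Allen 
The Iron Gate  | Lopez 
Broken Clocks  | Clark 
River Crossing | NULL  
The Last Train | Allen 


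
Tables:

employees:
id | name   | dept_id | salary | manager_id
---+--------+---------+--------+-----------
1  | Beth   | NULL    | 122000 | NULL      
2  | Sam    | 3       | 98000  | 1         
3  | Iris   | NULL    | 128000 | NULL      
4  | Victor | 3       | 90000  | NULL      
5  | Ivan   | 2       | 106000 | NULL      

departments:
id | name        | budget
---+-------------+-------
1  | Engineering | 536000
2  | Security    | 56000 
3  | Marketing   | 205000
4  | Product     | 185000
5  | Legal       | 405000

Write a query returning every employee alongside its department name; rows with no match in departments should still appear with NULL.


LEFT JOIN keeps every row from employees (the left table); where dept_id has no match in departments, the department columns become NULL. Walk through each employee:
  - employee 1 (Beth): dept_id=NULL, no match -> kept with NULL
  - employee 2 (Sam): dept_id=3 -> matches Marketing
  - employee 3 (Iris): dept_id=NULL, no match -> kept with NULL
  - employee 4 (Victor): dept_id=3 -> matches Marketing
  - employee 5 (Ivan): dept_id=2 -> matches Security
All 5 rows appear; 2 have NULL department.

SQL:
SELECT a.name, b.name AS department
FROM employees a
LEFT JOIN departments b ON a.dept_id = b.id

Result:
name   | department
-------+-----------
Beth   | NULL      
Sam    | Marketing 
Iris   | NULL      
Victor | Marketing 
Ivan   | Security  


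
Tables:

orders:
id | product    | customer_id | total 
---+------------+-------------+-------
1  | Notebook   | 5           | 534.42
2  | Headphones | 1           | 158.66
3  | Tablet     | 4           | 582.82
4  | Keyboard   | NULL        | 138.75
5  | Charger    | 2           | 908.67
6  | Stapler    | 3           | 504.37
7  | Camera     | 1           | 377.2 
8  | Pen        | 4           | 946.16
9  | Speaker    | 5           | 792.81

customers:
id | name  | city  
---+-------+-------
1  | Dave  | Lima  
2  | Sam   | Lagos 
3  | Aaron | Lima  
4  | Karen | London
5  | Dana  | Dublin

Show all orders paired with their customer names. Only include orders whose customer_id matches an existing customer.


INNER JOIN keeps only orders rows whose customer_id matches an id in customers. Walk through each order:
  - order 1 (Notebook): customer_id=5 -> matches Dana
  - order 2 (Headphones): customer_id=1 -> matches Dave
  - order 3 (Tablet): customer_id=4 -> matches Karen
  - order 4 (Keyboard): customer_id=NULL, no match -> dropped
  - order 5 (Charger): customer_id=2 -> matches Sam
  - order 6 (Stapler): customer_id=3 -> matches Aaron
  - order 7 (Camera): customer_id=1 -> matches Dave
  - order 8 (Pen): customer_id=4 -> matches Karen
  - order 9 (Speaker): customer_id=5 -> matches Dana
So 1 of 9 rows is dropped.

SQL:
SELECT a.product, b.name AS customer
FROM orders a
INNER JOIN customers b ON a.customer_id = b.id

Result:
product    | customer
-----------+---------
Notebook   | Dana    
Headphones | Dave    
Tablet     | Karen   
Charger    | Sam     
Stapler    | Aaron   
Camera     | Dave    
Pen        | Karen   
Speaker    | Dana    


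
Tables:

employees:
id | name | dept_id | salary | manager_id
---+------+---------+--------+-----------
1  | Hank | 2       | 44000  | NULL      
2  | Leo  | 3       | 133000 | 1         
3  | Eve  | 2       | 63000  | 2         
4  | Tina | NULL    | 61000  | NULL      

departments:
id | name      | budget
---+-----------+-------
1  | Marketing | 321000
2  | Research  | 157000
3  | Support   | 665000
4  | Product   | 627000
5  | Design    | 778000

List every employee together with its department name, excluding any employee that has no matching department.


INNER JOIN keeps only employees rows whose dept_id matches an id in departments. Walk through each employee:
  - employee 1 (Hank): dept_id=2 -> matches Research
  - employee 2 (Leo): dept_id=3 -> matches Support
  - employee 3 (Eve): dept_id=2 -> matches Research
  - employee 4 (Tina): dept_id=NULL, no match -> dropped
So 1 of 4 rows is dropped.

SQL:
SELECT a.name, b.name AS department
FROM employees a
INNER JOIN departments b ON a.dept_id = b.id

Result:
name | department
-----+-----------
Hank | Research  
Leo  | Support   
Eve  | Research  


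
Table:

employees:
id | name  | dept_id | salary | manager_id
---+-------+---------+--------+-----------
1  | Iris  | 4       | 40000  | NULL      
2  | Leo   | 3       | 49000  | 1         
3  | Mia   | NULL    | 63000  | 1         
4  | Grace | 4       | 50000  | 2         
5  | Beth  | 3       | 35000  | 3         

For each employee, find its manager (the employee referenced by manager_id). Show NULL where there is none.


This is a self-join: employees is joined to a second copy of itself, matching each row's manager_id to another row's id. Use LEFT JOIN so rows with manager_id=NULL are kept.
  - employee 1 (Iris): manager_id=NULL -> NULL
  - employee 2 (Leo): manager_id=1 -> Iris
  - employee 3 (Mia): manager_id=1 -> Iris
  - employee 4 (Grace): manager_id=2 -> Leo
  - employee 5 (Beth): manager_id=3 -> Mia

SQL:
SELECT a.name AS item, b.name AS manager
FROM employees a
LEFT JOIN employees b ON a.manager_id = b.id

Result:
item  | manager
------+--------
Iris  | NULL   
Leo   | Iris   
Mia   | Iris   
Grace | Leo    
Beth  | Mia    


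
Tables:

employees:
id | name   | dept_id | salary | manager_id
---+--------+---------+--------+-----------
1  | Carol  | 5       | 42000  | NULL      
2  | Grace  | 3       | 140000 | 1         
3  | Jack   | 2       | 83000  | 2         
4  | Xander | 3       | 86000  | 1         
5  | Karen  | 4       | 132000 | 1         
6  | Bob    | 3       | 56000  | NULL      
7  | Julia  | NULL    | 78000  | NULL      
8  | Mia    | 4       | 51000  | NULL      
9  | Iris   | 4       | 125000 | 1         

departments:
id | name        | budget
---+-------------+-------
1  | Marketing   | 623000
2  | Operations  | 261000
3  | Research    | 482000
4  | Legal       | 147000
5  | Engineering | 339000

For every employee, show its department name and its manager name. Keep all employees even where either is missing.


Two LEFT JOINs from the same base table employees: one to departments via dept_id, one to employees itself via manager_id. Both are LEFT so every employee is preserved.
Match against departments:
  - employee 1 (Carol): dept_id=5 -> matches Engineering
  - employee 2 (Grace): dept_id=3 -> matches Research
  - employee 3 (Jack): dept_id=2 -> matches Operations
  - employee 4 (Xander): dept_id=3 -> matches Research
  - employee 5 (Karen): dept_id=4 -> matches Legal
  - employee 6 (Bob): dept_id=3 -> matches Research
  - employee 7 (Julia): dept_id=NULL, no match -> kept with NULL
  - employee 8 (Mia): dept_id=4 -> matches Legal
  - employee 9 (Iris): dept_id=4 -> matches Legal
Match against employees (self):
  - employee 1 (Carol): manager_id=NULL -> NULL
  - employee 2 (Grace): manager_id=1 -> Carol
  - employee 3 (Jack): manager_id=2 -> Grace
  - employee 4 (Xander): manager_id=1 -> Carol
  - employee 5 (Karen): manager_id=1 -> Carol
  - employee 6 (Bob): manager_id=NULL -> NULL
  - employee 7 (Julia): manager_id=NULL -> NULL
  - employee 8 (Mia): manager_id=NULL -> NULL
  - employee 9 (Iris): manager_id=1 -> Carol

SQL:
SELECT a.name, b.name AS department, c.name AS manager
FROM employees a
LEFT JOIN departments b ON a.dept_id = b.id
LEFT JOIN employees c ON a.manager_id = c.id

Result:
name   | department  | manager
-------+-------------+--------
Carol  | Engineering | NULL   
Grace  | Research    | Carol  
Jack   | Operations  | Grace  
Xander | Research    | Carol  
Karen  | Legal       | Carol  
Bob    | Research    | NULL   
Julia  | NULL        | NULL   
Mia    | Legal       | NULL   
Iris   | Legal       | Carol  


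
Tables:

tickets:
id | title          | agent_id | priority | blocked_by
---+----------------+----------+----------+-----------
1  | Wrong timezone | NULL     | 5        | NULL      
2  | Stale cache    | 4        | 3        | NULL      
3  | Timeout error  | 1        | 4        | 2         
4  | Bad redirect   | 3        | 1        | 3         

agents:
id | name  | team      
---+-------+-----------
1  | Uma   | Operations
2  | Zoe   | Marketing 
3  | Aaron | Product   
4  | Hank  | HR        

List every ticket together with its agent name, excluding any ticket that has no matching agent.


INNER JOIN keeps only tickets rows whose agent_id matches an id in agents. Walk through each ticket:
  - ticket 1 (Wrong timezone): agent_id=NULL, no match -> dropped
  - ticket 2 (Stale cache): agent_id=4 -> matches Hank
  - ticket 3 (Timeout error): agent_id=1 -> matches Uma
  - ticket 4 (Bad redirect): agent_id=3 -> matches Aaron
So 1 of 4 rows is dropped.

SQL:
SELECT a.title, b.name AS agent
FROM tickets a
INNER JOIN agents b ON a.agent_id = b.id

Result:
title         | agent
--------------+------
Stale cache   | Hank 
Timeout error | Uma  
Bad redirect  | Aaron


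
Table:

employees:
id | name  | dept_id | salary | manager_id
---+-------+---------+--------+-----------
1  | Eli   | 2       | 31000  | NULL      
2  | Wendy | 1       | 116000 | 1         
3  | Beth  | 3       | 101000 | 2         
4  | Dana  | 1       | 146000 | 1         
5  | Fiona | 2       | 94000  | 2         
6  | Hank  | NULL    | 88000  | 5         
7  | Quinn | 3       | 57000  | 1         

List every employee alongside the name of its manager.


This is a self-join: employees is joined to a second copy of itself, matching each row's manager_id to another row's id. Use LEFT JOIN so rows with manager_id=NULL are kept.
  - employee 1 (Eli): manager_id=NULL -> NULL
  - employee 2 (Wendy): manager_id=1 -> Eli
  - employee 3 (Beth): manager_id=2 -> Wendy
  - employee 4 (Dana): manager_id=1 -> Eli
  - employee 5 (Fiona): manager_id=2 -> Wendy
  - employee 6 (Hank): manager_id=5 -> Fiona
  - employee 7 (Quinn): manager_id=1 -> Eli

SQL:
SELECT a.name AS item, b.name AS manager
FROM employees a
LEFT JOIN employees b ON a.manager_id = b.id

Result:
item  | manager
------+--------
Eli   | NULL   
Wendy | Eli    
Beth  | Wendy  
Dana  | Eli    
Fiona | Wendy  
Hank  | Fiona  
Quinn | Eli    


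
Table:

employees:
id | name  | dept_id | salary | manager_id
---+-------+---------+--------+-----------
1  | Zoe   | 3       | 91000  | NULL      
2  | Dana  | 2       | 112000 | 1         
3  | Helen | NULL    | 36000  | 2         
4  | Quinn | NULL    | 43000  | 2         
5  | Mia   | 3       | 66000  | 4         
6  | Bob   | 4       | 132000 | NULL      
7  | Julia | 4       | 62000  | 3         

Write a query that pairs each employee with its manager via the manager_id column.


This is a self-join: employees is joined to a second copy of itself, matching each row's manager_id to another row's id. Use LEFT JOIN so rows with manager_id=NULL are kept.
  - employee 1 (Zoe): manager_id=NULL -> NULL
  - employee 2 (Dana): manager_id=1 -> Zoe
  - employee 3 (Helen): manager_id=2 -> Dana
  - employee 4 (Quinn): manager_id=2 -> Dana
  - employee 5 (Mia): manager_id=4 -> Quinn
  - employee 6 (Bob): manager_id=NULL -> NULL
  - employee 7 (Julia): manager_id=3 -> Helen

SQL:
SELECT a.name AS item, b.name AS manager
FROM employees a
LEFT JOIN employees b ON a.manager_id = b.id

Result:
item  | manager
------+--------
Zoe   | NULL   
Dana  | Zoe    
Helen | Dana   
Quinn | Dana   
Mia   | Quinn  
Bob   | NULL   
Julia | Helen  


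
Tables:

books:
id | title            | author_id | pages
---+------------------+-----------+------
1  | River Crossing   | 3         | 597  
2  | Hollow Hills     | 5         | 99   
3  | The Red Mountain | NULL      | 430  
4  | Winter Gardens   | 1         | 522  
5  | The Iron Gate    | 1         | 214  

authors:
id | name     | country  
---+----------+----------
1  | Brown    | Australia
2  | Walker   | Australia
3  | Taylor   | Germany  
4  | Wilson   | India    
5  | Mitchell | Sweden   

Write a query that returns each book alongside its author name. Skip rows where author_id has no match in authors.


INNER JOIN keeps only books rows whose author_id matches an id in authors. Walk through each book:
  - book 1 (River Crossing): author_id=3 -> matches Taylor
  - book 2 (Hollow Hills): author_id=5 -> matches Mitchell
  - book 3 (The Red Mountain): author_id=NULL, no match -> dropped
  - book 4 (Winter Gardens): author_id=1 -> matches Brown
  - book 5 (The Iron Gate): author_id=1 -> matches Brown
So 1 of 5 rows is dropped.

SQL:
SELECT a.title, b.name AS author
FROM books a
INNER JOIN authors b ON a.author_id = b.id

Result:
title          | author  
---------------+---------
River Crossing | Taylor  
Hollow Hills   | Mitchell
Winter Gardens | Brown   
The Iron Gate  | Brown   


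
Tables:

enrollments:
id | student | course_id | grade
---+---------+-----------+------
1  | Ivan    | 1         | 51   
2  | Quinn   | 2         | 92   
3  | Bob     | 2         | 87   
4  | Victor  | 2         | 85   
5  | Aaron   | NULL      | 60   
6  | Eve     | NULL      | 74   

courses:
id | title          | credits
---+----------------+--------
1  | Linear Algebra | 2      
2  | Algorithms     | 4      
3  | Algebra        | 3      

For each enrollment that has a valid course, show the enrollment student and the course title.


INNER JOIN keeps only enrollments rows whose course_id matches an id in courses. Walk through each enrollment:
  - enrollment 1 (Ivan): course_id=1 -> matches Linear Algebra
  - enrollment 2 (Quinn): course_id=2 -> matches Algorithms
  - enrollment 3 (Bob): course_id=2 -> matches Algorithms
  - enrollment 4 (Victor): course_id=2 -> matches Algorithms
  - enrollment 5 (Aaron): course_id=NULL, no match -> dropped
  - enrollment 6 (Eve): course_id=NULL, no match -> dropped
So 2 of 6 rows are dropped.

SQL:
SELECT a.student, b.title AS course
FROM enrollments a
INNER JOIN courses b ON a.course_id = b.id

Result:
student | course        
--------+---------------
Ivan    | Linear Algebra
Quinn   | Algorithms    
Bob     | Algorithms    
Victor  | Algorithms    


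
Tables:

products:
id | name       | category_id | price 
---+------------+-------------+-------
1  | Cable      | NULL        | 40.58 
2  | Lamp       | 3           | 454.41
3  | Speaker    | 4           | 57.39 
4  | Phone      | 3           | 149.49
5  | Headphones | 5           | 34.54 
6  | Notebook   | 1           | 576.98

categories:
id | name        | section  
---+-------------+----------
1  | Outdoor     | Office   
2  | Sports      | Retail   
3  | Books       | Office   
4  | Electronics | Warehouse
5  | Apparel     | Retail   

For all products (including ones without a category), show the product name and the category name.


LEFT JOIN keeps every row from products (the left table); where category_id has no match in categories, the category columns become NULL. Walk through each product:
  - product 1 (Cable): category_id=NULL, no match -> kept with NULL
  - product 2 (Lamp): category_id=3 -> matches Books
  - product 3 (Speaker): category_id=4 -> matches Electronics
  - product 4 (Phone): category_id=3 -> matches Books
  - product 5 (Headphones): category_id=5 -> matches Apparel
  - product 6 (Notebook): category_id=1 -> matches Outdoor
All 6 rows appear; 1 has NULL category.

SQL:
SELECT a.name, b.name AS category
FROM products a
LEFT JOIN categories b ON a.category_id = b.id

Result:
name       | category   
-----------+------------
Cable      | NULL       
Lamp       | Books      
Speaker    | Electronics
Phone      | Books      
Headphones | Apparel    
Notebook   | Outdoor    


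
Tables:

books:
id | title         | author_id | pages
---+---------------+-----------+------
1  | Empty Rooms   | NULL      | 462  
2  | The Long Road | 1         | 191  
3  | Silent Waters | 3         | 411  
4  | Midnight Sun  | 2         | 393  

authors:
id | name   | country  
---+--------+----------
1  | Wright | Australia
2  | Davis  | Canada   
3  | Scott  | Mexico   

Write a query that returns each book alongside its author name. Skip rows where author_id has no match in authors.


INNER JOIN keeps only books rows whose author_id matches an id in authors. Walk through each book:
  - book 1 (Empty Rooms): author_id=NULL, no match -> dropped
  - book 2 (The Long Road): author_id=1 -> matches Wright
  - book 3 (Silent Waters): author_id=3 -> matches Scott
  - book 4 (Midnight Sun): author_id=2 -> matches Davis
So 1 of 4 rows is dropped.

SQL:
SELECT a.title, b.name AS author
FROM books a
INNER JOIN authors b ON a.author_id = b.id

Result:
title         | author
--------------+-------
The Long Road | Wright
Silent Waters | Scott 
Midnight Sun  | Davis 


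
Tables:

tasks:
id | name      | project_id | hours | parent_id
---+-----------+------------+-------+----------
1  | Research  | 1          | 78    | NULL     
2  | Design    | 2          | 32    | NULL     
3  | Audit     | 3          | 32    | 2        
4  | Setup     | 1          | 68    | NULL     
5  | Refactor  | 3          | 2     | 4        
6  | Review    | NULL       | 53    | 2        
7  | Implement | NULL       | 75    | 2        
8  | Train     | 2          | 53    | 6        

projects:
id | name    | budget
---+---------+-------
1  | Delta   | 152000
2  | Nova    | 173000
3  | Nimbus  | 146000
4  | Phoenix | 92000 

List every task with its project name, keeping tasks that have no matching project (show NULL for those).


LEFT JOIN keeps every row from tasks (the left table); where project_id has no match in projects, the project columns become NULL. Walk through each task:
  - task 1 (Research): project_id=1 -> matches Delta
  - task 2 (Design): project_id=2 -> matches Nova
  - task 3 (Audit): project_id=3 -> matches Nimbus
  - task 4 (Setup): project_id=1 -> matches Delta
  - task 5 (Refactor): project_id=3 -> matches Nimbus
  - task 6 (Review): project_id=NULL, no match -> kept with NULL
  - task 7 (Implement): project_id=NULL, no match -> kept with NULL
  - task 8 (Train): project_id=2 -> matches Nova
All 8 rows appear; 2 have NULL project.

SQL:
SELECT a.name, b.name AS project
FROM tasks a
LEFT JOIN projects b ON a.project_id = b.id

Result:
name      | project
----------+--------
Research  | Delta  
Design    | Nova   
Audit     | Nimbus 
Setup     | Delta  
Refactor  | Nimbus 
Review    | NULL   
Implement | NULL   
Train     | Nova   


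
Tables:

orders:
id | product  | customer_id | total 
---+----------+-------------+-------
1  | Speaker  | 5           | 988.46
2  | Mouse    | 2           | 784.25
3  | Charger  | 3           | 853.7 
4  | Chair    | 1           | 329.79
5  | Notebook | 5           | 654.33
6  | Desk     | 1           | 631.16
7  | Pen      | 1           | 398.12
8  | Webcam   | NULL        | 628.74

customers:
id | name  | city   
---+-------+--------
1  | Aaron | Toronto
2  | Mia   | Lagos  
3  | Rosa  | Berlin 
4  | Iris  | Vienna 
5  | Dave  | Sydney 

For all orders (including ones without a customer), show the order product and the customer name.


LEFT JOIN keeps every row from orders (the left table); where customer_id has no match in customers, the customer columns become NULL. Walk through each order:
  - order 1 (Speaker): customer_id=5 -> matches Dave
  - order 2 (Mouse): customer_id=2 -> matches Mia
  - order 3 (Charger): customer_id=3 -> matches Rosa
  - order 4 (Chair): customer_id=1 -> matches Aaron
  - order 5 (Notebook): customer_id=5 -> matches Dave
  - order 6 (Desk): customer_id=1 -> matches Aaron
  - order 7 (Pen): customer_id=1 -> matches Aaron
  - order 8 (Webcam): customer_id=NULL, no match -> kept with NULL
All 8 rows appear; 1 has NULL customer.

SQL:
SELECT a.product, b.name AS customer
FROM orders a
LEFT JOIN customers b ON a.customer_id = b.id

Result:
product  | customer
---------+---------
Speaker  | Dave    
Mouse    | Mia     
Charger  | Rosa    
Chair    | Aaron   
Notebook | Dave    
Desk     | Aaron   
Pen      | Aaron   
Webcam   | NULL    


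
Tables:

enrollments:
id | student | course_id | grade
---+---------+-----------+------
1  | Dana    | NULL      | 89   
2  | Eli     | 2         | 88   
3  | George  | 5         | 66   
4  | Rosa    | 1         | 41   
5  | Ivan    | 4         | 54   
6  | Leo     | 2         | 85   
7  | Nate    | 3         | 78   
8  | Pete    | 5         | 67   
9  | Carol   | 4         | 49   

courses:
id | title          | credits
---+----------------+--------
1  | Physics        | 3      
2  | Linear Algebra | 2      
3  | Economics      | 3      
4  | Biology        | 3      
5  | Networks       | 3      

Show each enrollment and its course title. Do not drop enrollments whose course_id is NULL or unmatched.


LEFT JOIN keeps every row from enrollments (the left table); where course_id has no match in courses, the course columns become NULL. Walk through each enrollment:
  - enrollment 1 (Dana): course_id=NULL, no match -> kept with NULL
  - enrollment 2 (Eli): course_id=2 -> matches Linear Algebra
  - enrollment 3 (George): course_id=5 -> matches Networks
  - enrollment 4 (Rosa): course_id=1 -> matches Physics
  - enrollment 5 (Ivan): course_id=4 -> matches Biology
  - enrollment 6 (Leo): course_id=2 -> matches Linear Algebra
  - enrollment 7 (Nate): course_id=3 -> matches Economics
  - enrollment 8 (Pete): course_id=5 -> matches Networks
  - enrollment 9 (Carol): course_id=4 -> matches Biology
All 9 rows appear; 1 has NULL course.

SQL:
SELECT a.student, b.title AS course
FROM enrollments a
LEFT JOIN courses b ON a.course_id = b.id

Result:
student | course        
--------+---------------
Dana    | NULL          
Eli     | Linear Algebra
George  | Networks      
Rosa    | Physics       
Ivan    | Biology       
Leo     | Linear Algebra
Nate    | Economics     
Pete    | Networks      
Carol   | Biology       


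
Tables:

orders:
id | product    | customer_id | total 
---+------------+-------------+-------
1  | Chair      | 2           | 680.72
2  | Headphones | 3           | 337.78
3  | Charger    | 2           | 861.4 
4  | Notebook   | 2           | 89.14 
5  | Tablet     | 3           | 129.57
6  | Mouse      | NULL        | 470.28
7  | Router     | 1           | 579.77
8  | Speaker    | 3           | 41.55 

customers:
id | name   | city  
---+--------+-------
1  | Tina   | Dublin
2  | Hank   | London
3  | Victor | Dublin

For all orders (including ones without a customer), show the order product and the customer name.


LEFT JOIN keeps every row from orders (the left table); where customer_id has no match in customers, the customer columns become NULL. Walk through each order:
  - order 1 (Chair): customer_id=2 -> matches Hank
  - order 2 (Headphones): customer_id=3 -> matches Victor
  - order 3 (Charger): customer_id=2 -> matches Hank
  - order 4 (Notebook): customer_id=2 -> matches Hank
  - order 5 (Tablet): customer_id=3 -> matches Victor
  - order 6 (Mouse): customer_id=NULL, no match -> kept with NULL
  - order 7 (Router): customer_id=1 -> matches Tina
  - order 8 (Speaker): customer_id=3 -> matches Victor
All 8 rows appear; 1 has NULL customer.

SQL:
SELECT a.product, b.name AS customer
FROM orders a
LEFT JOIN customers b ON a.customer_id = b.id

Result:
product    | customer
-----------+---------
Chair      | Hank    
Headphones | Victor  
Charger    | Hank    
Notebook   | Hank    
Tablet     | Victor  
Mouse      | NULL    
Router     | Tina    
Speaker    | Victor  


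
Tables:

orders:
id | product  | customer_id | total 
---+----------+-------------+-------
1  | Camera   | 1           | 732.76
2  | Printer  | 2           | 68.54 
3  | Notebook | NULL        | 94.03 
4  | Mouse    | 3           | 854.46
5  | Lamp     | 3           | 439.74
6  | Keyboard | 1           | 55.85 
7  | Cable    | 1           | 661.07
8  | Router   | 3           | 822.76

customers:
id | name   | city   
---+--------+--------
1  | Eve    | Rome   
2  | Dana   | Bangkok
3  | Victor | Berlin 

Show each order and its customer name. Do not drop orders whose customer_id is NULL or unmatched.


LEFT JOIN keeps every row from orders (the left table); where customer_id has no match in customers, the customer columns become NULL. Walk through each order:
  - order 1 (Camera): customer_id=1 -> matches Eve
  - order 2 (Printer): customer_id=2 -> matches Dana
  - order 3 (Notebook): customer_id=NULL, no match -> kept with NULL
  - order 4 (Mouse): customer_id=3 -> matches Victor
  - order 5 (Lamp): customer_id=3 -> matches Victor
  - order 6 (Keyboard): customer_id=1 -> matches Eve
  - order 7 (Cable): customer_id=1 -> matches Eve
  - order 8 (Router): customer_id=3 -> matches Victor
All 8 rows appear; 1 has NULL customer.

SQL:
SELECT a.product, b.name AS customer
FROM orders a
LEFT JOIN customers b ON a.customer_id = b.id

Result:
product  | customer
---------+---------
Camera   | Eve     
Printer  | Dana    
Notebook | NULL    
Mouse    | Victor  
Lamp     | Victor  
Keyboard | Eve     
Cable    | Eve     
Router   | Victor  
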